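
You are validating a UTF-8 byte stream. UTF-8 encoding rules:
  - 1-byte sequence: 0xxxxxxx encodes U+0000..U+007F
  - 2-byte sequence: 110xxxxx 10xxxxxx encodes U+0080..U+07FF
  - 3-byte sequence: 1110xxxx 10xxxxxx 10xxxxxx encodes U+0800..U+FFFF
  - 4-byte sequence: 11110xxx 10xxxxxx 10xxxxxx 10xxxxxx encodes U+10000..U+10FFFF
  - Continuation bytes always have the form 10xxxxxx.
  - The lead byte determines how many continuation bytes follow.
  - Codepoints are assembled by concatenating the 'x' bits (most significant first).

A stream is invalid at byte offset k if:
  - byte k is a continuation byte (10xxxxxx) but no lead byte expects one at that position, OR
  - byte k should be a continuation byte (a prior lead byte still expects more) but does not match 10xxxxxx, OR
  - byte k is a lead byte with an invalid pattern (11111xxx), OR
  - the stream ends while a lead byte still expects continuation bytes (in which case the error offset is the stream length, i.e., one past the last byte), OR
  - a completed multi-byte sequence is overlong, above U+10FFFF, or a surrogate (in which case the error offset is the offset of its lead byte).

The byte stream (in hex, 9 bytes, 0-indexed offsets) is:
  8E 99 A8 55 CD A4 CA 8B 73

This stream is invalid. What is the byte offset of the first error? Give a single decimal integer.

Byte[0]=8E: INVALID lead byte (not 0xxx/110x/1110/11110)

Answer: 0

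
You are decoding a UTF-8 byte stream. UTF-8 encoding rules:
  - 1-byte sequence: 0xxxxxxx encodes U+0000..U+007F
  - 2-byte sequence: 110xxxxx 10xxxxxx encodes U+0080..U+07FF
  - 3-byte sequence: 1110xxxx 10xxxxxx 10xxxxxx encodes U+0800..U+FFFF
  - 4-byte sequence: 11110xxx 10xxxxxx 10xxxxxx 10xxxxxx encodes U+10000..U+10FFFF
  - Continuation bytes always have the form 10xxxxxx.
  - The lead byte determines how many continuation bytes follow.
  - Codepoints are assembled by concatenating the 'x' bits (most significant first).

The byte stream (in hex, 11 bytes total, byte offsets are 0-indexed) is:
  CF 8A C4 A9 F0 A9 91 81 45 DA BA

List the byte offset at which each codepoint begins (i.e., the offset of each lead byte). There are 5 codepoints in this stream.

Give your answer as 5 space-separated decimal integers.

Byte[0]=CF: 2-byte lead, need 1 cont bytes. acc=0xF
Byte[1]=8A: continuation. acc=(acc<<6)|0x0A=0x3CA
Completed: cp=U+03CA (starts at byte 0)
Byte[2]=C4: 2-byte lead, need 1 cont bytes. acc=0x4
Byte[3]=A9: continuation. acc=(acc<<6)|0x29=0x129
Completed: cp=U+0129 (starts at byte 2)
Byte[4]=F0: 4-byte lead, need 3 cont bytes. acc=0x0
Byte[5]=A9: continuation. acc=(acc<<6)|0x29=0x29
Byte[6]=91: continuation. acc=(acc<<6)|0x11=0xA51
Byte[7]=81: continuation. acc=(acc<<6)|0x01=0x29441
Completed: cp=U+29441 (starts at byte 4)
Byte[8]=45: 1-byte ASCII. cp=U+0045
Byte[9]=DA: 2-byte lead, need 1 cont bytes. acc=0x1A
Byte[10]=BA: continuation. acc=(acc<<6)|0x3A=0x6BA
Completed: cp=U+06BA (starts at byte 9)

Answer: 0 2 4 8 9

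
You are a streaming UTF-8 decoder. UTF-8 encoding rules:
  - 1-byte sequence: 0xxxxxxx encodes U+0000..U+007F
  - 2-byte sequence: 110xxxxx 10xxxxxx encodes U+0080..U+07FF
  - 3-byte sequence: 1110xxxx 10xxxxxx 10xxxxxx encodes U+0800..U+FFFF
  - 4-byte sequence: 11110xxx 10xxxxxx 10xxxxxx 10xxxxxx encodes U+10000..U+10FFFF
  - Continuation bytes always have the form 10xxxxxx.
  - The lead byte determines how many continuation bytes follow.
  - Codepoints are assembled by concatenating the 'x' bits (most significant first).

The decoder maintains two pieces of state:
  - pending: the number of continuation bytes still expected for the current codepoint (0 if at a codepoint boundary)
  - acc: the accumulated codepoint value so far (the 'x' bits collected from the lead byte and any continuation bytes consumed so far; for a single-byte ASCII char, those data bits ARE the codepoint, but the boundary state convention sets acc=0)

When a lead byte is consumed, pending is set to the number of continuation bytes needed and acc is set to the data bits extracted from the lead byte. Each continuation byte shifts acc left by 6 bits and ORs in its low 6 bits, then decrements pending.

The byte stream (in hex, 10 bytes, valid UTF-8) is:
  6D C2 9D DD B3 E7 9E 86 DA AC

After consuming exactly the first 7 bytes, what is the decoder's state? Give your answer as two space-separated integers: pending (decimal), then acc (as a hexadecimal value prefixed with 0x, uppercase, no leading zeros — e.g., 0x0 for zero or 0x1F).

Byte[0]=6D: 1-byte. pending=0, acc=0x0
Byte[1]=C2: 2-byte lead. pending=1, acc=0x2
Byte[2]=9D: continuation. acc=(acc<<6)|0x1D=0x9D, pending=0
Byte[3]=DD: 2-byte lead. pending=1, acc=0x1D
Byte[4]=B3: continuation. acc=(acc<<6)|0x33=0x773, pending=0
Byte[5]=E7: 3-byte lead. pending=2, acc=0x7
Byte[6]=9E: continuation. acc=(acc<<6)|0x1E=0x1DE, pending=1

Answer: 1 0x1DE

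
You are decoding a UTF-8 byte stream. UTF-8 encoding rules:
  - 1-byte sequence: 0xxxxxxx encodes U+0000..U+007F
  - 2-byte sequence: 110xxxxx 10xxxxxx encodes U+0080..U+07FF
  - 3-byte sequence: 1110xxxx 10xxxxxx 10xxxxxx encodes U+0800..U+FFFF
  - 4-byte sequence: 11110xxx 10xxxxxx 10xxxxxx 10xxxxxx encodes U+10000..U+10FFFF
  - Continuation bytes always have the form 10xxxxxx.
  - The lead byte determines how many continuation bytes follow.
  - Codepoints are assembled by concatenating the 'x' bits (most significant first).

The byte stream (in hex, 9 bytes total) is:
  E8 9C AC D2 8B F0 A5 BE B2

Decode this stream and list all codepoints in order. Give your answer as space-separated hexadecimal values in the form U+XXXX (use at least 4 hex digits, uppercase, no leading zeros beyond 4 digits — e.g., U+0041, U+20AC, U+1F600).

Byte[0]=E8: 3-byte lead, need 2 cont bytes. acc=0x8
Byte[1]=9C: continuation. acc=(acc<<6)|0x1C=0x21C
Byte[2]=AC: continuation. acc=(acc<<6)|0x2C=0x872C
Completed: cp=U+872C (starts at byte 0)
Byte[3]=D2: 2-byte lead, need 1 cont bytes. acc=0x12
Byte[4]=8B: continuation. acc=(acc<<6)|0x0B=0x48B
Completed: cp=U+048B (starts at byte 3)
Byte[5]=F0: 4-byte lead, need 3 cont bytes. acc=0x0
Byte[6]=A5: continuation. acc=(acc<<6)|0x25=0x25
Byte[7]=BE: continuation. acc=(acc<<6)|0x3E=0x97E
Byte[8]=B2: continuation. acc=(acc<<6)|0x32=0x25FB2
Completed: cp=U+25FB2 (starts at byte 5)

Answer: U+872C U+048B U+25FB2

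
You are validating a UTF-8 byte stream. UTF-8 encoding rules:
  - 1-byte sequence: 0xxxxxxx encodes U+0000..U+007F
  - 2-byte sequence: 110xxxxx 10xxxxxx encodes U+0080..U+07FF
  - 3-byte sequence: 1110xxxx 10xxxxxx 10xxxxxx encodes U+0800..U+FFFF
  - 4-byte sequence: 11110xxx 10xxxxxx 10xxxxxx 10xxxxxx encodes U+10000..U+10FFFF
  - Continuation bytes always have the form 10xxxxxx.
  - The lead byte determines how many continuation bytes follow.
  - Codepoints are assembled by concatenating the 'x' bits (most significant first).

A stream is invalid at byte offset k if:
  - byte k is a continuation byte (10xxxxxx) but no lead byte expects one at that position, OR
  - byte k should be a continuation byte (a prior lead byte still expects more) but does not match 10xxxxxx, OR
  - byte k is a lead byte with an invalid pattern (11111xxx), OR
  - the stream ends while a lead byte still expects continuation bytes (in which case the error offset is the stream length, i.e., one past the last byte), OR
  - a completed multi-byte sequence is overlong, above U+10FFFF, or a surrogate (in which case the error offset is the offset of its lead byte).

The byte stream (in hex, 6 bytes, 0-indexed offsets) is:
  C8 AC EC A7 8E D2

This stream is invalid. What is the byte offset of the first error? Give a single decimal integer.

Byte[0]=C8: 2-byte lead, need 1 cont bytes. acc=0x8
Byte[1]=AC: continuation. acc=(acc<<6)|0x2C=0x22C
Completed: cp=U+022C (starts at byte 0)
Byte[2]=EC: 3-byte lead, need 2 cont bytes. acc=0xC
Byte[3]=A7: continuation. acc=(acc<<6)|0x27=0x327
Byte[4]=8E: continuation. acc=(acc<<6)|0x0E=0xC9CE
Completed: cp=U+C9CE (starts at byte 2)
Byte[5]=D2: 2-byte lead, need 1 cont bytes. acc=0x12
Byte[6]: stream ended, expected continuation. INVALID

Answer: 6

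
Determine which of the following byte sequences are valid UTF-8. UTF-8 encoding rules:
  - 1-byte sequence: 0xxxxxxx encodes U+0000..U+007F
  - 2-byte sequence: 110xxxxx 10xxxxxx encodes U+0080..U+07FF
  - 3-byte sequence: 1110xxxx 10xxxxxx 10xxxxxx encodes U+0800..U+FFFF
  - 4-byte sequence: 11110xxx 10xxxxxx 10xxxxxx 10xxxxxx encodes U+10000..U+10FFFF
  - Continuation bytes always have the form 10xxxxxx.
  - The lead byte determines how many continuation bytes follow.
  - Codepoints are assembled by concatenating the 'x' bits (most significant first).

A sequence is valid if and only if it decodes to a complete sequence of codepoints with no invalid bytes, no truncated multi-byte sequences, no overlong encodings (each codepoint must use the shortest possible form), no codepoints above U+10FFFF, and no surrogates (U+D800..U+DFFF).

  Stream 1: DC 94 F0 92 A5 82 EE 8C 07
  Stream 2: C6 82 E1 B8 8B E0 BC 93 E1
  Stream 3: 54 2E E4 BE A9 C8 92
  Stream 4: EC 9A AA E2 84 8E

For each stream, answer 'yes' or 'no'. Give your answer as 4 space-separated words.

Stream 1: error at byte offset 8. INVALID
Stream 2: error at byte offset 9. INVALID
Stream 3: decodes cleanly. VALID
Stream 4: decodes cleanly. VALID

Answer: no no yes yes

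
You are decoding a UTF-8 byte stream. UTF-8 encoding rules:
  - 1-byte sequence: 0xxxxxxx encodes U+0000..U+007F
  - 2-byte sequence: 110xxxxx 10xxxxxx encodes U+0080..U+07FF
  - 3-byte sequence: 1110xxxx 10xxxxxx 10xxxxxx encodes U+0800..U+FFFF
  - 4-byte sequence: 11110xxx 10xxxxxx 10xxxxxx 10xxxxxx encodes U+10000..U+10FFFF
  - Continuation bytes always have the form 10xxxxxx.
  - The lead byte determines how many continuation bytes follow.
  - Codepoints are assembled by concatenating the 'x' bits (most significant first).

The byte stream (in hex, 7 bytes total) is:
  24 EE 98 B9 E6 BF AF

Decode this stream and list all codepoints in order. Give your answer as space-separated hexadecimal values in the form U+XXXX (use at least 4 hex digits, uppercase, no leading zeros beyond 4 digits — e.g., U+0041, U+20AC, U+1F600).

Answer: U+0024 U+E639 U+6FEF

Derivation:
Byte[0]=24: 1-byte ASCII. cp=U+0024
Byte[1]=EE: 3-byte lead, need 2 cont bytes. acc=0xE
Byte[2]=98: continuation. acc=(acc<<6)|0x18=0x398
Byte[3]=B9: continuation. acc=(acc<<6)|0x39=0xE639
Completed: cp=U+E639 (starts at byte 1)
Byte[4]=E6: 3-byte lead, need 2 cont bytes. acc=0x6
Byte[5]=BF: continuation. acc=(acc<<6)|0x3F=0x1BF
Byte[6]=AF: continuation. acc=(acc<<6)|0x2F=0x6FEF
Completed: cp=U+6FEF (starts at byte 4)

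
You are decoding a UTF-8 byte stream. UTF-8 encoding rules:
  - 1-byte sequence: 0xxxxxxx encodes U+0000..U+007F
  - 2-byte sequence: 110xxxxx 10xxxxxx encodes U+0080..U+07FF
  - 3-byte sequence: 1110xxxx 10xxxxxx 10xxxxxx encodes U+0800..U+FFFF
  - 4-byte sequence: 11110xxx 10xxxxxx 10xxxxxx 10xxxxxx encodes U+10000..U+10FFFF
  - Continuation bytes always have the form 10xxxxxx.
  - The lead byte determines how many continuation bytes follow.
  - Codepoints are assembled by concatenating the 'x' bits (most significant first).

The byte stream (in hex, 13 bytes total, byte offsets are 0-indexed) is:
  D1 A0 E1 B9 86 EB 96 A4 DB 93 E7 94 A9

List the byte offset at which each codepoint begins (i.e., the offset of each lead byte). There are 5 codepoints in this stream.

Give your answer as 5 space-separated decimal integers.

Answer: 0 2 5 8 10

Derivation:
Byte[0]=D1: 2-byte lead, need 1 cont bytes. acc=0x11
Byte[1]=A0: continuation. acc=(acc<<6)|0x20=0x460
Completed: cp=U+0460 (starts at byte 0)
Byte[2]=E1: 3-byte lead, need 2 cont bytes. acc=0x1
Byte[3]=B9: continuation. acc=(acc<<6)|0x39=0x79
Byte[4]=86: continuation. acc=(acc<<6)|0x06=0x1E46
Completed: cp=U+1E46 (starts at byte 2)
Byte[5]=EB: 3-byte lead, need 2 cont bytes. acc=0xB
Byte[6]=96: continuation. acc=(acc<<6)|0x16=0x2D6
Byte[7]=A4: continuation. acc=(acc<<6)|0x24=0xB5A4
Completed: cp=U+B5A4 (starts at byte 5)
Byte[8]=DB: 2-byte lead, need 1 cont bytes. acc=0x1B
Byte[9]=93: continuation. acc=(acc<<6)|0x13=0x6D3
Completed: cp=U+06D3 (starts at byte 8)
Byte[10]=E7: 3-byte lead, need 2 cont bytes. acc=0x7
Byte[11]=94: continuation. acc=(acc<<6)|0x14=0x1D4
Byte[12]=A9: continuation. acc=(acc<<6)|0x29=0x7529
Completed: cp=U+7529 (starts at byte 10)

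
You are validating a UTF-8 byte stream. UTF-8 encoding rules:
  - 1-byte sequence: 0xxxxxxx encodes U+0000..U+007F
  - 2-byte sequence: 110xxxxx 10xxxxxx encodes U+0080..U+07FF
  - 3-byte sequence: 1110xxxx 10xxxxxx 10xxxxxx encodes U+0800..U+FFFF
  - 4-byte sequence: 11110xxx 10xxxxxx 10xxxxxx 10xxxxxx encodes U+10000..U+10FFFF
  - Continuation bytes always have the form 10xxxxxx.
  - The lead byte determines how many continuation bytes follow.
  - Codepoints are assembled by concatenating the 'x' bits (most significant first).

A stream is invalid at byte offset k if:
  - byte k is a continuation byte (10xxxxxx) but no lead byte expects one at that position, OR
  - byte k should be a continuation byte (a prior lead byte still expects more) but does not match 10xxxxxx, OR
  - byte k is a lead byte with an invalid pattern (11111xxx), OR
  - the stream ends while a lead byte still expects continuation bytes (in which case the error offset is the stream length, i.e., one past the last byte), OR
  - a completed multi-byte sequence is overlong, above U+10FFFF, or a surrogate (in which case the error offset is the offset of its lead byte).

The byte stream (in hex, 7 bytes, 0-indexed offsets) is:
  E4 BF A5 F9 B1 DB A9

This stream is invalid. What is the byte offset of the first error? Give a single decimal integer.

Answer: 3

Derivation:
Byte[0]=E4: 3-byte lead, need 2 cont bytes. acc=0x4
Byte[1]=BF: continuation. acc=(acc<<6)|0x3F=0x13F
Byte[2]=A5: continuation. acc=(acc<<6)|0x25=0x4FE5
Completed: cp=U+4FE5 (starts at byte 0)
Byte[3]=F9: INVALID lead byte (not 0xxx/110x/1110/11110)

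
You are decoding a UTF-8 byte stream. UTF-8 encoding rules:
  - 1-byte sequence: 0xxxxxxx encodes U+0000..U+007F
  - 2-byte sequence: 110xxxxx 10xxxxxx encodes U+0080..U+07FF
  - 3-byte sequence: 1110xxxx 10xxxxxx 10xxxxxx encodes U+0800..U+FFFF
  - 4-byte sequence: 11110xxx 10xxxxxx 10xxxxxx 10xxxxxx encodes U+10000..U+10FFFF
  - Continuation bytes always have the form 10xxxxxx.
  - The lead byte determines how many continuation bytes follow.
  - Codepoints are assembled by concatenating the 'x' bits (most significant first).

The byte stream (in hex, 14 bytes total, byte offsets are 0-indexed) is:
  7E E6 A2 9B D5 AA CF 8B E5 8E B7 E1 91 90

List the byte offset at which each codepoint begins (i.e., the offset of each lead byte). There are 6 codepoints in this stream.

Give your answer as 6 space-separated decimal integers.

Byte[0]=7E: 1-byte ASCII. cp=U+007E
Byte[1]=E6: 3-byte lead, need 2 cont bytes. acc=0x6
Byte[2]=A2: continuation. acc=(acc<<6)|0x22=0x1A2
Byte[3]=9B: continuation. acc=(acc<<6)|0x1B=0x689B
Completed: cp=U+689B (starts at byte 1)
Byte[4]=D5: 2-byte lead, need 1 cont bytes. acc=0x15
Byte[5]=AA: continuation. acc=(acc<<6)|0x2A=0x56A
Completed: cp=U+056A (starts at byte 4)
Byte[6]=CF: 2-byte lead, need 1 cont bytes. acc=0xF
Byte[7]=8B: continuation. acc=(acc<<6)|0x0B=0x3CB
Completed: cp=U+03CB (starts at byte 6)
Byte[8]=E5: 3-byte lead, need 2 cont bytes. acc=0x5
Byte[9]=8E: continuation. acc=(acc<<6)|0x0E=0x14E
Byte[10]=B7: continuation. acc=(acc<<6)|0x37=0x53B7
Completed: cp=U+53B7 (starts at byte 8)
Byte[11]=E1: 3-byte lead, need 2 cont bytes. acc=0x1
Byte[12]=91: continuation. acc=(acc<<6)|0x11=0x51
Byte[13]=90: continuation. acc=(acc<<6)|0x10=0x1450
Completed: cp=U+1450 (starts at byte 11)

Answer: 0 1 4 6 8 11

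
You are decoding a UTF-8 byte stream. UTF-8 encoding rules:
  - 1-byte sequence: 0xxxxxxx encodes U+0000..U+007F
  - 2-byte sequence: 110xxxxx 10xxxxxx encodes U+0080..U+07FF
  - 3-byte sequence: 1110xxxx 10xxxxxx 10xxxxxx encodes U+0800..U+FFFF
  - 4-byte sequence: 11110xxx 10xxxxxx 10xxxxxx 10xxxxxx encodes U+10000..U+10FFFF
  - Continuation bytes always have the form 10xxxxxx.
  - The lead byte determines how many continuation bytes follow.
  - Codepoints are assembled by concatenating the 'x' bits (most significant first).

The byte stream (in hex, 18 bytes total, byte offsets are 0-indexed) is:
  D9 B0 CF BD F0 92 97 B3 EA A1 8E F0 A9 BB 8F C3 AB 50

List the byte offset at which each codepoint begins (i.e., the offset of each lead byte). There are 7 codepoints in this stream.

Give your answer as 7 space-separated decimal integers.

Answer: 0 2 4 8 11 15 17

Derivation:
Byte[0]=D9: 2-byte lead, need 1 cont bytes. acc=0x19
Byte[1]=B0: continuation. acc=(acc<<6)|0x30=0x670
Completed: cp=U+0670 (starts at byte 0)
Byte[2]=CF: 2-byte lead, need 1 cont bytes. acc=0xF
Byte[3]=BD: continuation. acc=(acc<<6)|0x3D=0x3FD
Completed: cp=U+03FD (starts at byte 2)
Byte[4]=F0: 4-byte lead, need 3 cont bytes. acc=0x0
Byte[5]=92: continuation. acc=(acc<<6)|0x12=0x12
Byte[6]=97: continuation. acc=(acc<<6)|0x17=0x497
Byte[7]=B3: continuation. acc=(acc<<6)|0x33=0x125F3
Completed: cp=U+125F3 (starts at byte 4)
Byte[8]=EA: 3-byte lead, need 2 cont bytes. acc=0xA
Byte[9]=A1: continuation. acc=(acc<<6)|0x21=0x2A1
Byte[10]=8E: continuation. acc=(acc<<6)|0x0E=0xA84E
Completed: cp=U+A84E (starts at byte 8)
Byte[11]=F0: 4-byte lead, need 3 cont bytes. acc=0x0
Byte[12]=A9: continuation. acc=(acc<<6)|0x29=0x29
Byte[13]=BB: continuation. acc=(acc<<6)|0x3B=0xA7B
Byte[14]=8F: continuation. acc=(acc<<6)|0x0F=0x29ECF
Completed: cp=U+29ECF (starts at byte 11)
Byte[15]=C3: 2-byte lead, need 1 cont bytes. acc=0x3
Byte[16]=AB: continuation. acc=(acc<<6)|0x2B=0xEB
Completed: cp=U+00EB (starts at byte 15)
Byte[17]=50: 1-byte ASCII. cp=U+0050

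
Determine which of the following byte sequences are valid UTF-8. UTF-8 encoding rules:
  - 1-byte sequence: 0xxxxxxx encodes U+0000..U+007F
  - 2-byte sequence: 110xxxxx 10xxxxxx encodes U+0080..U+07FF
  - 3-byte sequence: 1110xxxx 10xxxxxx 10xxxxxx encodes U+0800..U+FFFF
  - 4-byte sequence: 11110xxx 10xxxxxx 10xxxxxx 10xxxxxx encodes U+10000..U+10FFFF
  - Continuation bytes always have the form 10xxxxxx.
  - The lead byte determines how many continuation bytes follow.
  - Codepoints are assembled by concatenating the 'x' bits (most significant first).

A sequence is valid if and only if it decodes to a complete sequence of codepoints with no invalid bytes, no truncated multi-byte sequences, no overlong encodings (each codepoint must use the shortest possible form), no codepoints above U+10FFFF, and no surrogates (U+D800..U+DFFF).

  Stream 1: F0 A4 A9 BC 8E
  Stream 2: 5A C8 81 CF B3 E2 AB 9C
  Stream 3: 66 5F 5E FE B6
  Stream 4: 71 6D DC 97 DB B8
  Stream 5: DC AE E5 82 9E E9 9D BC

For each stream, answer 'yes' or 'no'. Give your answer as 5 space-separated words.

Answer: no yes no yes yes

Derivation:
Stream 1: error at byte offset 4. INVALID
Stream 2: decodes cleanly. VALID
Stream 3: error at byte offset 3. INVALID
Stream 4: decodes cleanly. VALID
Stream 5: decodes cleanly. VALID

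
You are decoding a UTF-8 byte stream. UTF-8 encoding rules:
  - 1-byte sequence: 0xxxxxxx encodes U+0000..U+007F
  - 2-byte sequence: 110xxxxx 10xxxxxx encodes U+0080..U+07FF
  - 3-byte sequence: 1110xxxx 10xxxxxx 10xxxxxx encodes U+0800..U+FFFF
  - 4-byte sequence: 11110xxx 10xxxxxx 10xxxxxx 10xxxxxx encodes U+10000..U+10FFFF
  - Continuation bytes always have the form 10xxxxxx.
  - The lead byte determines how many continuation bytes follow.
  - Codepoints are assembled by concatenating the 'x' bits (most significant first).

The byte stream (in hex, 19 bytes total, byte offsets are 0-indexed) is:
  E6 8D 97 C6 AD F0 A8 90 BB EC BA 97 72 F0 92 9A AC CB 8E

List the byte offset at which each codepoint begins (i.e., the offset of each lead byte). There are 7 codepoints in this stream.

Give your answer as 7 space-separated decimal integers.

Byte[0]=E6: 3-byte lead, need 2 cont bytes. acc=0x6
Byte[1]=8D: continuation. acc=(acc<<6)|0x0D=0x18D
Byte[2]=97: continuation. acc=(acc<<6)|0x17=0x6357
Completed: cp=U+6357 (starts at byte 0)
Byte[3]=C6: 2-byte lead, need 1 cont bytes. acc=0x6
Byte[4]=AD: continuation. acc=(acc<<6)|0x2D=0x1AD
Completed: cp=U+01AD (starts at byte 3)
Byte[5]=F0: 4-byte lead, need 3 cont bytes. acc=0x0
Byte[6]=A8: continuation. acc=(acc<<6)|0x28=0x28
Byte[7]=90: continuation. acc=(acc<<6)|0x10=0xA10
Byte[8]=BB: continuation. acc=(acc<<6)|0x3B=0x2843B
Completed: cp=U+2843B (starts at byte 5)
Byte[9]=EC: 3-byte lead, need 2 cont bytes. acc=0xC
Byte[10]=BA: continuation. acc=(acc<<6)|0x3A=0x33A
Byte[11]=97: continuation. acc=(acc<<6)|0x17=0xCE97
Completed: cp=U+CE97 (starts at byte 9)
Byte[12]=72: 1-byte ASCII. cp=U+0072
Byte[13]=F0: 4-byte lead, need 3 cont bytes. acc=0x0
Byte[14]=92: continuation. acc=(acc<<6)|0x12=0x12
Byte[15]=9A: continuation. acc=(acc<<6)|0x1A=0x49A
Byte[16]=AC: continuation. acc=(acc<<6)|0x2C=0x126AC
Completed: cp=U+126AC (starts at byte 13)
Byte[17]=CB: 2-byte lead, need 1 cont bytes. acc=0xB
Byte[18]=8E: continuation. acc=(acc<<6)|0x0E=0x2CE
Completed: cp=U+02CE (starts at byte 17)

Answer: 0 3 5 9 12 13 17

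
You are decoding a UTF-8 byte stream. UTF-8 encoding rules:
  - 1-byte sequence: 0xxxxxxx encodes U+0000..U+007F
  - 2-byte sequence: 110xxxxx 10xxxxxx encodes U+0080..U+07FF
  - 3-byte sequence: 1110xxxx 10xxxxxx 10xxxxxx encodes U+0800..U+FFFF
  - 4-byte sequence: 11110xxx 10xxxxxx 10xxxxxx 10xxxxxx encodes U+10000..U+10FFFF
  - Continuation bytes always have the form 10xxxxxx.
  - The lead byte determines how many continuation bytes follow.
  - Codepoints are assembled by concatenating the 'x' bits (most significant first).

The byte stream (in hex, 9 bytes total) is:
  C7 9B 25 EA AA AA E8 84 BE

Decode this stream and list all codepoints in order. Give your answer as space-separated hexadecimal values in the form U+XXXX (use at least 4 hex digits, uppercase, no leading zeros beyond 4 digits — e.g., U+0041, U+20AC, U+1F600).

Byte[0]=C7: 2-byte lead, need 1 cont bytes. acc=0x7
Byte[1]=9B: continuation. acc=(acc<<6)|0x1B=0x1DB
Completed: cp=U+01DB (starts at byte 0)
Byte[2]=25: 1-byte ASCII. cp=U+0025
Byte[3]=EA: 3-byte lead, need 2 cont bytes. acc=0xA
Byte[4]=AA: continuation. acc=(acc<<6)|0x2A=0x2AA
Byte[5]=AA: continuation. acc=(acc<<6)|0x2A=0xAAAA
Completed: cp=U+AAAA (starts at byte 3)
Byte[6]=E8: 3-byte lead, need 2 cont bytes. acc=0x8
Byte[7]=84: continuation. acc=(acc<<6)|0x04=0x204
Byte[8]=BE: continuation. acc=(acc<<6)|0x3E=0x813E
Completed: cp=U+813E (starts at byte 6)

Answer: U+01DB U+0025 U+AAAA U+813E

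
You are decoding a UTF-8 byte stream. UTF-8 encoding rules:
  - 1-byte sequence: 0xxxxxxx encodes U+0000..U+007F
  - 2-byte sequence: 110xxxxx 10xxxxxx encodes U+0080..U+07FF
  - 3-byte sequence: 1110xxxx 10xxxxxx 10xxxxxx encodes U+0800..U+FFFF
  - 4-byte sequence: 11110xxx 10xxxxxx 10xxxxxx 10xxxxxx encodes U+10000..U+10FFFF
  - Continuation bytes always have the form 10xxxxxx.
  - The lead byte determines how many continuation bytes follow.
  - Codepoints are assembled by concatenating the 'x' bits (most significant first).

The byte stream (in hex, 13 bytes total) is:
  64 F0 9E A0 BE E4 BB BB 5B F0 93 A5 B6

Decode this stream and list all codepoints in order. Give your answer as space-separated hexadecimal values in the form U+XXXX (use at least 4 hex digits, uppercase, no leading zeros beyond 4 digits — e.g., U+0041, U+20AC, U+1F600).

Byte[0]=64: 1-byte ASCII. cp=U+0064
Byte[1]=F0: 4-byte lead, need 3 cont bytes. acc=0x0
Byte[2]=9E: continuation. acc=(acc<<6)|0x1E=0x1E
Byte[3]=A0: continuation. acc=(acc<<6)|0x20=0x7A0
Byte[4]=BE: continuation. acc=(acc<<6)|0x3E=0x1E83E
Completed: cp=U+1E83E (starts at byte 1)
Byte[5]=E4: 3-byte lead, need 2 cont bytes. acc=0x4
Byte[6]=BB: continuation. acc=(acc<<6)|0x3B=0x13B
Byte[7]=BB: continuation. acc=(acc<<6)|0x3B=0x4EFB
Completed: cp=U+4EFB (starts at byte 5)
Byte[8]=5B: 1-byte ASCII. cp=U+005B
Byte[9]=F0: 4-byte lead, need 3 cont bytes. acc=0x0
Byte[10]=93: continuation. acc=(acc<<6)|0x13=0x13
Byte[11]=A5: continuation. acc=(acc<<6)|0x25=0x4E5
Byte[12]=B6: continuation. acc=(acc<<6)|0x36=0x13976
Completed: cp=U+13976 (starts at byte 9)

Answer: U+0064 U+1E83E U+4EFB U+005B U+13976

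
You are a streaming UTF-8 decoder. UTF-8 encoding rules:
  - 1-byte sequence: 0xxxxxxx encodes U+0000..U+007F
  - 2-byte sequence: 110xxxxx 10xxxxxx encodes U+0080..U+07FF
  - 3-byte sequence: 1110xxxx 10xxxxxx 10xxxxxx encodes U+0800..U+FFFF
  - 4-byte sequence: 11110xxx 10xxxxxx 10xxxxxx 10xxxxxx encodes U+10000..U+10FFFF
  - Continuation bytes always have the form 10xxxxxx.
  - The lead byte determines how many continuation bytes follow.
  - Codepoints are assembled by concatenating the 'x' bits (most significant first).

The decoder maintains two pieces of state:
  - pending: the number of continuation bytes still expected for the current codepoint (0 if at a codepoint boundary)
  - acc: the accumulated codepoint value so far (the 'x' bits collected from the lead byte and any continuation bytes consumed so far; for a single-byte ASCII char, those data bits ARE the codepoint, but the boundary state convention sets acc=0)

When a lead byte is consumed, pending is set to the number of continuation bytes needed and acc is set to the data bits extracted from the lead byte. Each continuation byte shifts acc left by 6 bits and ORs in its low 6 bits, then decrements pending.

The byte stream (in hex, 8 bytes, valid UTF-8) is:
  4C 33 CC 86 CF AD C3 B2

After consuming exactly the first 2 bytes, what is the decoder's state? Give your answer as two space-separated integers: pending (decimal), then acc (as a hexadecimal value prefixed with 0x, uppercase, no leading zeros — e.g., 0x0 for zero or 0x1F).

Byte[0]=4C: 1-byte. pending=0, acc=0x0
Byte[1]=33: 1-byte. pending=0, acc=0x0

Answer: 0 0x0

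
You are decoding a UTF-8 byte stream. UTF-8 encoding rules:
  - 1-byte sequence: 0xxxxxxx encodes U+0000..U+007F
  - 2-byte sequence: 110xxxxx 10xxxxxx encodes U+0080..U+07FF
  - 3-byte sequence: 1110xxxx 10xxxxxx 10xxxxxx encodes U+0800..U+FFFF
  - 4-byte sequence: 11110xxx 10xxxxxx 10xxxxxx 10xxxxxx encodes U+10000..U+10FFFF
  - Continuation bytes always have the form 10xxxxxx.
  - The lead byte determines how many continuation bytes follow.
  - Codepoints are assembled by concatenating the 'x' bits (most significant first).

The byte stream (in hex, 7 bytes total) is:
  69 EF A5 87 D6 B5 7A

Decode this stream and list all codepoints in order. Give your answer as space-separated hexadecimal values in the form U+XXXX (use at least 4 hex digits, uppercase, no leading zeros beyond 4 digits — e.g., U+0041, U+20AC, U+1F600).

Answer: U+0069 U+F947 U+05B5 U+007A

Derivation:
Byte[0]=69: 1-byte ASCII. cp=U+0069
Byte[1]=EF: 3-byte lead, need 2 cont bytes. acc=0xF
Byte[2]=A5: continuation. acc=(acc<<6)|0x25=0x3E5
Byte[3]=87: continuation. acc=(acc<<6)|0x07=0xF947
Completed: cp=U+F947 (starts at byte 1)
Byte[4]=D6: 2-byte lead, need 1 cont bytes. acc=0x16
Byte[5]=B5: continuation. acc=(acc<<6)|0x35=0x5B5
Completed: cp=U+05B5 (starts at byte 4)
Byte[6]=7A: 1-byte ASCII. cp=U+007A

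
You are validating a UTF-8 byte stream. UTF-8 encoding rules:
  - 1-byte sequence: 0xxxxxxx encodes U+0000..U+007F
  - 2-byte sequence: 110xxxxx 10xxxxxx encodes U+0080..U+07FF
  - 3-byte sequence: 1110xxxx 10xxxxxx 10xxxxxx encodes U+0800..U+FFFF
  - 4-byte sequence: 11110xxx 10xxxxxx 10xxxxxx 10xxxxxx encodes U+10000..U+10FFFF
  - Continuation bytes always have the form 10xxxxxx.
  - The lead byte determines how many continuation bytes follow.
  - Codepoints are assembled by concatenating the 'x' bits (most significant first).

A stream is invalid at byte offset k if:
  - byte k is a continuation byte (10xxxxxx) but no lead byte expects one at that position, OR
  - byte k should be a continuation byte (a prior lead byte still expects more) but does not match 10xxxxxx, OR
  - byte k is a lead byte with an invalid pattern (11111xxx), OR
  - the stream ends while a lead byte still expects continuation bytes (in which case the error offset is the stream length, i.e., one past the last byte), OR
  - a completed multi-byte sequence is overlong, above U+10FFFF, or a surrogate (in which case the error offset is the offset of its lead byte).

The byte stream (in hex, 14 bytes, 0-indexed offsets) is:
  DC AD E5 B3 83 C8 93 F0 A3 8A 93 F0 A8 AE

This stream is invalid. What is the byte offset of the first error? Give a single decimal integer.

Byte[0]=DC: 2-byte lead, need 1 cont bytes. acc=0x1C
Byte[1]=AD: continuation. acc=(acc<<6)|0x2D=0x72D
Completed: cp=U+072D (starts at byte 0)
Byte[2]=E5: 3-byte lead, need 2 cont bytes. acc=0x5
Byte[3]=B3: continuation. acc=(acc<<6)|0x33=0x173
Byte[4]=83: continuation. acc=(acc<<6)|0x03=0x5CC3
Completed: cp=U+5CC3 (starts at byte 2)
Byte[5]=C8: 2-byte lead, need 1 cont bytes. acc=0x8
Byte[6]=93: continuation. acc=(acc<<6)|0x13=0x213
Completed: cp=U+0213 (starts at byte 5)
Byte[7]=F0: 4-byte lead, need 3 cont bytes. acc=0x0
Byte[8]=A3: continuation. acc=(acc<<6)|0x23=0x23
Byte[9]=8A: continuation. acc=(acc<<6)|0x0A=0x8CA
Byte[10]=93: continuation. acc=(acc<<6)|0x13=0x23293
Completed: cp=U+23293 (starts at byte 7)
Byte[11]=F0: 4-byte lead, need 3 cont bytes. acc=0x0
Byte[12]=A8: continuation. acc=(acc<<6)|0x28=0x28
Byte[13]=AE: continuation. acc=(acc<<6)|0x2E=0xA2E
Byte[14]: stream ended, expected continuation. INVALID

Answer: 14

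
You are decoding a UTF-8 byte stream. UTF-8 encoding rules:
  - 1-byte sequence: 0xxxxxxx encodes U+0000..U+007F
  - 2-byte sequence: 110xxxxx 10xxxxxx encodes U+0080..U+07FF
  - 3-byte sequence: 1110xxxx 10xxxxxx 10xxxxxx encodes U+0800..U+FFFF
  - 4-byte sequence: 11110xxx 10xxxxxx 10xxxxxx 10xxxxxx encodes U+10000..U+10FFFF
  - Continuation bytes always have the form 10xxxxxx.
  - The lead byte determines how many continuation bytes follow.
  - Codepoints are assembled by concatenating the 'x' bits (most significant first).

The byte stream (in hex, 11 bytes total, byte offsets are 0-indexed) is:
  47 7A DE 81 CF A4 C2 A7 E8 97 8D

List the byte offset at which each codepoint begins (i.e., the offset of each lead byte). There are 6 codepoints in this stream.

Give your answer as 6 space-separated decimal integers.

Answer: 0 1 2 4 6 8

Derivation:
Byte[0]=47: 1-byte ASCII. cp=U+0047
Byte[1]=7A: 1-byte ASCII. cp=U+007A
Byte[2]=DE: 2-byte lead, need 1 cont bytes. acc=0x1E
Byte[3]=81: continuation. acc=(acc<<6)|0x01=0x781
Completed: cp=U+0781 (starts at byte 2)
Byte[4]=CF: 2-byte lead, need 1 cont bytes. acc=0xF
Byte[5]=A4: continuation. acc=(acc<<6)|0x24=0x3E4
Completed: cp=U+03E4 (starts at byte 4)
Byte[6]=C2: 2-byte lead, need 1 cont bytes. acc=0x2
Byte[7]=A7: continuation. acc=(acc<<6)|0x27=0xA7
Completed: cp=U+00A7 (starts at byte 6)
Byte[8]=E8: 3-byte lead, need 2 cont bytes. acc=0x8
Byte[9]=97: continuation. acc=(acc<<6)|0x17=0x217
Byte[10]=8D: continuation. acc=(acc<<6)|0x0D=0x85CD
Completed: cp=U+85CD (starts at byte 8)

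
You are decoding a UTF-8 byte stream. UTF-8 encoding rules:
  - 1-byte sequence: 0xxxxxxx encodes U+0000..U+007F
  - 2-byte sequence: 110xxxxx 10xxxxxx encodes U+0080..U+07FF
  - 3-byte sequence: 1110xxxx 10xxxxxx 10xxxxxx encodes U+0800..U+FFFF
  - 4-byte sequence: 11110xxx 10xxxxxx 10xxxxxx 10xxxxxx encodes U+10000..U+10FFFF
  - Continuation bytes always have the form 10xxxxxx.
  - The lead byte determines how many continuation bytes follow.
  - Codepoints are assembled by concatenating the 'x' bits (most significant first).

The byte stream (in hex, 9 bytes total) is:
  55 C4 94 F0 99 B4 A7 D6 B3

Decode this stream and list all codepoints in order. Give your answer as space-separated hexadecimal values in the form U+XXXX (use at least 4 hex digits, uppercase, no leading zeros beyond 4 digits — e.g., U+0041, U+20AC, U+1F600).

Answer: U+0055 U+0114 U+19D27 U+05B3

Derivation:
Byte[0]=55: 1-byte ASCII. cp=U+0055
Byte[1]=C4: 2-byte lead, need 1 cont bytes. acc=0x4
Byte[2]=94: continuation. acc=(acc<<6)|0x14=0x114
Completed: cp=U+0114 (starts at byte 1)
Byte[3]=F0: 4-byte lead, need 3 cont bytes. acc=0x0
Byte[4]=99: continuation. acc=(acc<<6)|0x19=0x19
Byte[5]=B4: continuation. acc=(acc<<6)|0x34=0x674
Byte[6]=A7: continuation. acc=(acc<<6)|0x27=0x19D27
Completed: cp=U+19D27 (starts at byte 3)
Byte[7]=D6: 2-byte lead, need 1 cont bytes. acc=0x16
Byte[8]=B3: continuation. acc=(acc<<6)|0x33=0x5B3
Completed: cp=U+05B3 (starts at byte 7)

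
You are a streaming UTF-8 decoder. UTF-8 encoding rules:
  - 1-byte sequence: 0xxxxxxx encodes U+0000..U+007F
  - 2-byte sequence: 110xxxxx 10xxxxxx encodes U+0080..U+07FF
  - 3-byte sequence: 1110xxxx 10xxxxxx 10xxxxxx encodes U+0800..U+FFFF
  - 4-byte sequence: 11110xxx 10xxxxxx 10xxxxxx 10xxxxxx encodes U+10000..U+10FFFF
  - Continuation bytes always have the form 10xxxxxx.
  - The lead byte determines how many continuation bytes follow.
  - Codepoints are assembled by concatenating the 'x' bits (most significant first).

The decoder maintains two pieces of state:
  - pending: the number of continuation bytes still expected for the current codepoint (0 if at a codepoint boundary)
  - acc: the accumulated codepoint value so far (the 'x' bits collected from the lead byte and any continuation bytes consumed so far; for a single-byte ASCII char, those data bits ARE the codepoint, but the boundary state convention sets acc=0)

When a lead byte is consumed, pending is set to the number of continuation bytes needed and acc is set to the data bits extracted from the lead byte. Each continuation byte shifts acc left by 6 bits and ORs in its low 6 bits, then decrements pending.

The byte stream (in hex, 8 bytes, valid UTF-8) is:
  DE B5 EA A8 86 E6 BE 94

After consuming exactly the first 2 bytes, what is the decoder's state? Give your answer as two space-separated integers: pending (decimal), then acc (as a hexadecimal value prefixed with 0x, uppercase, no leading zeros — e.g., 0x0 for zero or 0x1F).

Answer: 0 0x7B5

Derivation:
Byte[0]=DE: 2-byte lead. pending=1, acc=0x1E
Byte[1]=B5: continuation. acc=(acc<<6)|0x35=0x7B5, pending=0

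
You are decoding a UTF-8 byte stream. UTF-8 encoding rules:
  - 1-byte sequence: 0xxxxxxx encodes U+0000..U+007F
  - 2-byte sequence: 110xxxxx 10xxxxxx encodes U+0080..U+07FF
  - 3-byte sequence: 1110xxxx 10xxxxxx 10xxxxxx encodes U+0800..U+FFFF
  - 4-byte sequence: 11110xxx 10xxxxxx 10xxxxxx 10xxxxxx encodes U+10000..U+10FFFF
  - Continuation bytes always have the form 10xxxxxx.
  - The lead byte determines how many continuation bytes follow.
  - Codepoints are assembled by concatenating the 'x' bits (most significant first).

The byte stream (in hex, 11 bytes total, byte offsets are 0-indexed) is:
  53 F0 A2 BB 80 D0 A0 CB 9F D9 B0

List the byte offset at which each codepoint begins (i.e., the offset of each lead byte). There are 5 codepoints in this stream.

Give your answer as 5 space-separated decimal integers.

Answer: 0 1 5 7 9

Derivation:
Byte[0]=53: 1-byte ASCII. cp=U+0053
Byte[1]=F0: 4-byte lead, need 3 cont bytes. acc=0x0
Byte[2]=A2: continuation. acc=(acc<<6)|0x22=0x22
Byte[3]=BB: continuation. acc=(acc<<6)|0x3B=0x8BB
Byte[4]=80: continuation. acc=(acc<<6)|0x00=0x22EC0
Completed: cp=U+22EC0 (starts at byte 1)
Byte[5]=D0: 2-byte lead, need 1 cont bytes. acc=0x10
Byte[6]=A0: continuation. acc=(acc<<6)|0x20=0x420
Completed: cp=U+0420 (starts at byte 5)
Byte[7]=CB: 2-byte lead, need 1 cont bytes. acc=0xB
Byte[8]=9F: continuation. acc=(acc<<6)|0x1F=0x2DF
Completed: cp=U+02DF (starts at byte 7)
Byte[9]=D9: 2-byte lead, need 1 cont bytes. acc=0x19
Byte[10]=B0: continuation. acc=(acc<<6)|0x30=0x670
Completed: cp=U+0670 (starts at byte 9)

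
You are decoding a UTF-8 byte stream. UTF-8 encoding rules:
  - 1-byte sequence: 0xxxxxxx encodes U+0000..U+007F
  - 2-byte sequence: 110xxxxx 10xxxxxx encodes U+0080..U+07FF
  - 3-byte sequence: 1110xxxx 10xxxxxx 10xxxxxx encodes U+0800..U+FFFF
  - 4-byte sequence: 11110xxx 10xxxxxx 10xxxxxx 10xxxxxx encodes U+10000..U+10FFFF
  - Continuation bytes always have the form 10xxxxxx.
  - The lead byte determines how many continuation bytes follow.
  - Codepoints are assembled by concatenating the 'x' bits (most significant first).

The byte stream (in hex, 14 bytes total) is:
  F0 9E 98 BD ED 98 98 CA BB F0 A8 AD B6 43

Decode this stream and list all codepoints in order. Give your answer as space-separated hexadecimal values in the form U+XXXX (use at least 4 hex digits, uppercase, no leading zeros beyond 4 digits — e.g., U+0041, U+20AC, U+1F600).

Answer: U+1E63D U+D618 U+02BB U+28B76 U+0043

Derivation:
Byte[0]=F0: 4-byte lead, need 3 cont bytes. acc=0x0
Byte[1]=9E: continuation. acc=(acc<<6)|0x1E=0x1E
Byte[2]=98: continuation. acc=(acc<<6)|0x18=0x798
Byte[3]=BD: continuation. acc=(acc<<6)|0x3D=0x1E63D
Completed: cp=U+1E63D (starts at byte 0)
Byte[4]=ED: 3-byte lead, need 2 cont bytes. acc=0xD
Byte[5]=98: continuation. acc=(acc<<6)|0x18=0x358
Byte[6]=98: continuation. acc=(acc<<6)|0x18=0xD618
Completed: cp=U+D618 (starts at byte 4)
Byte[7]=CA: 2-byte lead, need 1 cont bytes. acc=0xA
Byte[8]=BB: continuation. acc=(acc<<6)|0x3B=0x2BB
Completed: cp=U+02BB (starts at byte 7)
Byte[9]=F0: 4-byte lead, need 3 cont bytes. acc=0x0
Byte[10]=A8: continuation. acc=(acc<<6)|0x28=0x28
Byte[11]=AD: continuation. acc=(acc<<6)|0x2D=0xA2D
Byte[12]=B6: continuation. acc=(acc<<6)|0x36=0x28B76
Completed: cp=U+28B76 (starts at byte 9)
Byte[13]=43: 1-byte ASCII. cp=U+0043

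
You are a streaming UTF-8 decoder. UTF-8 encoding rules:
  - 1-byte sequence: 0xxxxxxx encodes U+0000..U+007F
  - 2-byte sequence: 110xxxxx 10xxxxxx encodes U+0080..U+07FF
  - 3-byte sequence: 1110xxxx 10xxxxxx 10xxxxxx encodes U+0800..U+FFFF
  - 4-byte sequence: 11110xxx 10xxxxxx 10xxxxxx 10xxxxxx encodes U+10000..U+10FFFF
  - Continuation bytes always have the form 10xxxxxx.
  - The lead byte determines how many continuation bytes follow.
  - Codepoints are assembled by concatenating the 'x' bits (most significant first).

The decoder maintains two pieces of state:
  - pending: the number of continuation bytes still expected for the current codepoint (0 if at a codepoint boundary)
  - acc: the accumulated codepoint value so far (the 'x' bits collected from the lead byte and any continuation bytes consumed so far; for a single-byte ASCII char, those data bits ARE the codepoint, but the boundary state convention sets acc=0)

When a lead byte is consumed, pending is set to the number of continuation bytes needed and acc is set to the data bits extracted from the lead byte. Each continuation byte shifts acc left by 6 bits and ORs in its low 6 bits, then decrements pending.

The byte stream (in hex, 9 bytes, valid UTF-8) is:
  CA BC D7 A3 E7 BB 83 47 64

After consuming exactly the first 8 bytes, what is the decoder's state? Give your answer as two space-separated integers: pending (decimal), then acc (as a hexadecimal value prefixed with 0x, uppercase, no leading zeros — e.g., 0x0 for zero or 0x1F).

Answer: 0 0x0

Derivation:
Byte[0]=CA: 2-byte lead. pending=1, acc=0xA
Byte[1]=BC: continuation. acc=(acc<<6)|0x3C=0x2BC, pending=0
Byte[2]=D7: 2-byte lead. pending=1, acc=0x17
Byte[3]=A3: continuation. acc=(acc<<6)|0x23=0x5E3, pending=0
Byte[4]=E7: 3-byte lead. pending=2, acc=0x7
Byte[5]=BB: continuation. acc=(acc<<6)|0x3B=0x1FB, pending=1
Byte[6]=83: continuation. acc=(acc<<6)|0x03=0x7EC3, pending=0
Byte[7]=47: 1-byte. pending=0, acc=0x0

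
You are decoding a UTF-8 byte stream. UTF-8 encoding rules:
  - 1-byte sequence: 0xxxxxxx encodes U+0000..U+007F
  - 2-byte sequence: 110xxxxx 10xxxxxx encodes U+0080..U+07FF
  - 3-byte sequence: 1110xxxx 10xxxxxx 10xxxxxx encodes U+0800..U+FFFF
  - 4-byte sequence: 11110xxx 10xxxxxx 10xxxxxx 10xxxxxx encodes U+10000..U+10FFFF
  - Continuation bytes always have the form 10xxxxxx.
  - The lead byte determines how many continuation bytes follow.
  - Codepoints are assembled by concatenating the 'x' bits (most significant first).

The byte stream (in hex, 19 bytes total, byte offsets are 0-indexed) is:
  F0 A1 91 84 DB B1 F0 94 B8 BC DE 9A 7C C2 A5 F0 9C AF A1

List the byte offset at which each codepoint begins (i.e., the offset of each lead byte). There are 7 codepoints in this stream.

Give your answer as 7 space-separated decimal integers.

Answer: 0 4 6 10 12 13 15

Derivation:
Byte[0]=F0: 4-byte lead, need 3 cont bytes. acc=0x0
Byte[1]=A1: continuation. acc=(acc<<6)|0x21=0x21
Byte[2]=91: continuation. acc=(acc<<6)|0x11=0x851
Byte[3]=84: continuation. acc=(acc<<6)|0x04=0x21444
Completed: cp=U+21444 (starts at byte 0)
Byte[4]=DB: 2-byte lead, need 1 cont bytes. acc=0x1B
Byte[5]=B1: continuation. acc=(acc<<6)|0x31=0x6F1
Completed: cp=U+06F1 (starts at byte 4)
Byte[6]=F0: 4-byte lead, need 3 cont bytes. acc=0x0
Byte[7]=94: continuation. acc=(acc<<6)|0x14=0x14
Byte[8]=B8: continuation. acc=(acc<<6)|0x38=0x538
Byte[9]=BC: continuation. acc=(acc<<6)|0x3C=0x14E3C
Completed: cp=U+14E3C (starts at byte 6)
Byte[10]=DE: 2-byte lead, need 1 cont bytes. acc=0x1E
Byte[11]=9A: continuation. acc=(acc<<6)|0x1A=0x79A
Completed: cp=U+079A (starts at byte 10)
Byte[12]=7C: 1-byte ASCII. cp=U+007C
Byte[13]=C2: 2-byte lead, need 1 cont bytes. acc=0x2
Byte[14]=A5: continuation. acc=(acc<<6)|0x25=0xA5
Completed: cp=U+00A5 (starts at byte 13)
Byte[15]=F0: 4-byte lead, need 3 cont bytes. acc=0x0
Byte[16]=9C: continuation. acc=(acc<<6)|0x1C=0x1C
Byte[17]=AF: continuation. acc=(acc<<6)|0x2F=0x72F
Byte[18]=A1: continuation. acc=(acc<<6)|0x21=0x1CBE1
Completed: cp=U+1CBE1 (starts at byte 15)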